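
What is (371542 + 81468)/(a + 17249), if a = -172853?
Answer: -226505/77802 ≈ -2.9113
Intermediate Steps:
(371542 + 81468)/(a + 17249) = (371542 + 81468)/(-172853 + 17249) = 453010/(-155604) = 453010*(-1/155604) = -226505/77802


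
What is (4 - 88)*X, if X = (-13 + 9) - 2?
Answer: 504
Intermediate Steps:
X = -6 (X = -4 - 2 = -6)
(4 - 88)*X = (4 - 88)*(-6) = -84*(-6) = 504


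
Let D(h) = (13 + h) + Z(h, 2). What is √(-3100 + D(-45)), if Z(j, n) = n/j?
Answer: I*√704710/15 ≈ 55.965*I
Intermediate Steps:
Z(j, n) = n/j
D(h) = 13 + h + 2/h (D(h) = (13 + h) + 2/h = 13 + h + 2/h)
√(-3100 + D(-45)) = √(-3100 + (13 - 45 + 2/(-45))) = √(-3100 + (13 - 45 + 2*(-1/45))) = √(-3100 + (13 - 45 - 2/45)) = √(-3100 - 1442/45) = √(-140942/45) = I*√704710/15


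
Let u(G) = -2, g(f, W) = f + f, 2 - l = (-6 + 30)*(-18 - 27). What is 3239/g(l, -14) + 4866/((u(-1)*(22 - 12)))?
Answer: -2616311/10820 ≈ -241.80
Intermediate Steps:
l = 1082 (l = 2 - (-6 + 30)*(-18 - 27) = 2 - 24*(-45) = 2 - 1*(-1080) = 2 + 1080 = 1082)
g(f, W) = 2*f
3239/g(l, -14) + 4866/((u(-1)*(22 - 12))) = 3239/((2*1082)) + 4866/((-2*(22 - 12))) = 3239/2164 + 4866/((-2*10)) = 3239*(1/2164) + 4866/(-20) = 3239/2164 + 4866*(-1/20) = 3239/2164 - 2433/10 = -2616311/10820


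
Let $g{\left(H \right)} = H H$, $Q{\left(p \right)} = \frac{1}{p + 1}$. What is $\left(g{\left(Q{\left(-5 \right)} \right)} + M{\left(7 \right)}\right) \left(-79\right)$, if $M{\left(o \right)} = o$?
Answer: $- \frac{8927}{16} \approx -557.94$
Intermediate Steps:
$Q{\left(p \right)} = \frac{1}{1 + p}$
$g{\left(H \right)} = H^{2}$
$\left(g{\left(Q{\left(-5 \right)} \right)} + M{\left(7 \right)}\right) \left(-79\right) = \left(\left(\frac{1}{1 - 5}\right)^{2} + 7\right) \left(-79\right) = \left(\left(\frac{1}{-4}\right)^{2} + 7\right) \left(-79\right) = \left(\left(- \frac{1}{4}\right)^{2} + 7\right) \left(-79\right) = \left(\frac{1}{16} + 7\right) \left(-79\right) = \frac{113}{16} \left(-79\right) = - \frac{8927}{16}$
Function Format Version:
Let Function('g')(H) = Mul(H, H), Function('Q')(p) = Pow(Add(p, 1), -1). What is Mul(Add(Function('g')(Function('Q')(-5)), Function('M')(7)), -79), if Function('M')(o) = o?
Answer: Rational(-8927, 16) ≈ -557.94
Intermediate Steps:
Function('Q')(p) = Pow(Add(1, p), -1)
Function('g')(H) = Pow(H, 2)
Mul(Add(Function('g')(Function('Q')(-5)), Function('M')(7)), -79) = Mul(Add(Pow(Pow(Add(1, -5), -1), 2), 7), -79) = Mul(Add(Pow(Pow(-4, -1), 2), 7), -79) = Mul(Add(Pow(Rational(-1, 4), 2), 7), -79) = Mul(Add(Rational(1, 16), 7), -79) = Mul(Rational(113, 16), -79) = Rational(-8927, 16)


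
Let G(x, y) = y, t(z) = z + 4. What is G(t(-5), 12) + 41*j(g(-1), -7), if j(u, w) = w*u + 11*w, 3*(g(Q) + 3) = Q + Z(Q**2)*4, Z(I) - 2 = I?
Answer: -10009/3 ≈ -3336.3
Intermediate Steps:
t(z) = 4 + z
Z(I) = 2 + I
g(Q) = -1/3 + Q/3 + 4*Q**2/3 (g(Q) = -3 + (Q + (2 + Q**2)*4)/3 = -3 + (Q + (8 + 4*Q**2))/3 = -3 + (8 + Q + 4*Q**2)/3 = -3 + (8/3 + Q/3 + 4*Q**2/3) = -1/3 + Q/3 + 4*Q**2/3)
j(u, w) = 11*w + u*w (j(u, w) = u*w + 11*w = 11*w + u*w)
G(t(-5), 12) + 41*j(g(-1), -7) = 12 + 41*(-7*(11 + (-1/3 + (1/3)*(-1) + (4/3)*(-1)**2))) = 12 + 41*(-7*(11 + (-1/3 - 1/3 + (4/3)*1))) = 12 + 41*(-7*(11 + (-1/3 - 1/3 + 4/3))) = 12 + 41*(-7*(11 + 2/3)) = 12 + 41*(-7*35/3) = 12 + 41*(-245/3) = 12 - 10045/3 = -10009/3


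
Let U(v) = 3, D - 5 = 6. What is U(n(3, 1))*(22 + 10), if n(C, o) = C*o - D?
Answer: 96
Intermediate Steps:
D = 11 (D = 5 + 6 = 11)
n(C, o) = -11 + C*o (n(C, o) = C*o - 1*11 = C*o - 11 = -11 + C*o)
U(n(3, 1))*(22 + 10) = 3*(22 + 10) = 3*32 = 96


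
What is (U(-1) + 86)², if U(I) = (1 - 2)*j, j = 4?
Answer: 6724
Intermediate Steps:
U(I) = -4 (U(I) = (1 - 2)*4 = -1*4 = -4)
(U(-1) + 86)² = (-4 + 86)² = 82² = 6724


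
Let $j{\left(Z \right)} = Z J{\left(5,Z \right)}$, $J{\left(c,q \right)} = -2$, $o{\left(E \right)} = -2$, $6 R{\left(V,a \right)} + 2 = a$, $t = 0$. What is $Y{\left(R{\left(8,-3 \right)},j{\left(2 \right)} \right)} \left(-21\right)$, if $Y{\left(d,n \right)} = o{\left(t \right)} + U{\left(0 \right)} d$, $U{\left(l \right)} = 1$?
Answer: $\frac{119}{2} \approx 59.5$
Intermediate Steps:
$R{\left(V,a \right)} = - \frac{1}{3} + \frac{a}{6}$
$j{\left(Z \right)} = - 2 Z$ ($j{\left(Z \right)} = Z \left(-2\right) = - 2 Z$)
$Y{\left(d,n \right)} = -2 + d$ ($Y{\left(d,n \right)} = -2 + 1 d = -2 + d$)
$Y{\left(R{\left(8,-3 \right)},j{\left(2 \right)} \right)} \left(-21\right) = \left(-2 + \left(- \frac{1}{3} + \frac{1}{6} \left(-3\right)\right)\right) \left(-21\right) = \left(-2 - \frac{5}{6}\right) \left(-21\right) = \left(- \frac{17}{6}\right) \left(-21\right) = \frac{119}{2}$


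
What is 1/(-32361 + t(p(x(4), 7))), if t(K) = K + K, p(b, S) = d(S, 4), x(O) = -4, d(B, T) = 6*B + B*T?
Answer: -1/32221 ≈ -3.1036e-5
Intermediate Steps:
p(b, S) = 10*S (p(b, S) = S*(6 + 4) = S*10 = 10*S)
t(K) = 2*K
1/(-32361 + t(p(x(4), 7))) = 1/(-32361 + 2*(10*7)) = 1/(-32361 + 2*70) = 1/(-32361 + 140) = 1/(-32221) = -1/32221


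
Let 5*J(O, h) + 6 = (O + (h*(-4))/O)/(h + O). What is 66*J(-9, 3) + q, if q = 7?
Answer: -166/3 ≈ -55.333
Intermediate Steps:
J(O, h) = -6/5 + (O - 4*h/O)/(5*(O + h)) (J(O, h) = -6/5 + ((O + (h*(-4))/O)/(h + O))/5 = -6/5 + ((O + (-4*h)/O)/(O + h))/5 = -6/5 + ((O - 4*h/O)/(O + h))/5 = -6/5 + (O - 4*h/O)/(5*(O + h)))
66*J(-9, 3) + q = 66*((1/5)*(-5*(-9)**2 - 4*3 - 6*(-9)*3)/(-9*(-9 + 3))) + 7 = 66*((1/5)*(-1/9)*(-5*81 - 12 + 162)/(-6)) + 7 = 66*((1/5)*(-1/9)*(-1/6)*(-405 - 12 + 162)) + 7 = 66*((1/5)*(-1/9)*(-1/6)*(-255)) + 7 = 66*(-17/18) + 7 = -187/3 + 7 = -166/3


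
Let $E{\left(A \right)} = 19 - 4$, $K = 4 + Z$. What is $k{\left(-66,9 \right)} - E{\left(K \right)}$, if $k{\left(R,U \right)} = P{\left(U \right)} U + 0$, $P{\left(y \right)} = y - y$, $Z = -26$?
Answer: $-15$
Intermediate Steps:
$P{\left(y \right)} = 0$
$k{\left(R,U \right)} = 0$ ($k{\left(R,U \right)} = 0 U + 0 = 0 + 0 = 0$)
$K = -22$ ($K = 4 - 26 = -22$)
$E{\left(A \right)} = 15$
$k{\left(-66,9 \right)} - E{\left(K \right)} = 0 - 15 = -15$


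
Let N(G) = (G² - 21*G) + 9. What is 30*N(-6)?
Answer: 5130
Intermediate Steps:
N(G) = 9 + G² - 21*G
30*N(-6) = 30*(9 + (-6)² - 21*(-6)) = 30*(9 + 36 + 126) = 30*171 = 5130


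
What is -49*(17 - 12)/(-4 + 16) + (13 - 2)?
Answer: -113/12 ≈ -9.4167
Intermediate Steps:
-49*(17 - 12)/(-4 + 16) + (13 - 2) = -245/12 + 11 = -113/12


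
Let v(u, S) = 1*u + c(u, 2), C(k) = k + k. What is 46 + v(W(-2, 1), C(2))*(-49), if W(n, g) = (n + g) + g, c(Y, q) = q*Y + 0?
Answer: 46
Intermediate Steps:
C(k) = 2*k
c(Y, q) = Y*q (c(Y, q) = Y*q + 0 = Y*q)
W(n, g) = n + 2*g (W(n, g) = (g + n) + g = n + 2*g)
v(u, S) = 3*u (v(u, S) = 1*u + u*2 = u + 2*u = 3*u)
46 + v(W(-2, 1), C(2))*(-49) = 46 + (3*(-2 + 2*1))*(-49) = 46 + (3*(-2 + 2))*(-49) = 46 + (3*0)*(-49) = 46 + 0*(-49) = 46 + 0 = 46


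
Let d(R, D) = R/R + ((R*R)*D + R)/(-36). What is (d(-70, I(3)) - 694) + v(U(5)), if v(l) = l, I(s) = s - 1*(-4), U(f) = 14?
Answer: -9779/6 ≈ -1629.8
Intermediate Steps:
I(s) = 4 + s (I(s) = s + 4 = 4 + s)
d(R, D) = 1 - R/36 - D*R²/36 (d(R, D) = 1 + (R²*D + R)*(-1/36) = 1 + (D*R² + R)*(-1/36) = 1 + (R + D*R²)*(-1/36) = 1 + (-R/36 - D*R²/36) = 1 - R/36 - D*R²/36)
(d(-70, I(3)) - 694) + v(U(5)) = ((1 - 1/36*(-70) - 1/36*(4 + 3)*(-70)²) - 694) + 14 = ((1 + 35/18 - 1/36*7*4900) - 694) + 14 = ((1 + 35/18 - 8575/9) - 694) + 14 = (-5699/6 - 694) + 14 = -9863/6 + 14 = -9779/6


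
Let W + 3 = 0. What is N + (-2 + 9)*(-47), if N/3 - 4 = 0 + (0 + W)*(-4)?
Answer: -281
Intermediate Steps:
W = -3 (W = -3 + 0 = -3)
N = 48 (N = 12 + 3*(0 + (0 - 3)*(-4)) = 12 + 3*(0 - 3*(-4)) = 12 + 3*(0 + 12) = 12 + 3*12 = 12 + 36 = 48)
N + (-2 + 9)*(-47) = 48 + (-2 + 9)*(-47) = 48 + 7*(-47) = 48 - 329 = -281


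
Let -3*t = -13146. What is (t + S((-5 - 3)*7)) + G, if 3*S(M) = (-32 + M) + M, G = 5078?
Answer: 9412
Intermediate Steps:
S(M) = -32/3 + 2*M/3 (S(M) = ((-32 + M) + M)/3 = (-32 + 2*M)/3 = -32/3 + 2*M/3)
t = 4382 (t = -1/3*(-13146) = 4382)
(t + S((-5 - 3)*7)) + G = (4382 + (-32/3 + 2*((-5 - 3)*7)/3)) + 5078 = (4382 + (-32/3 + 2*(-8*7)/3)) + 5078 = (4382 + (-32/3 + (2/3)*(-56))) + 5078 = (4382 + (-32/3 - 112/3)) + 5078 = (4382 - 48) + 5078 = 4334 + 5078 = 9412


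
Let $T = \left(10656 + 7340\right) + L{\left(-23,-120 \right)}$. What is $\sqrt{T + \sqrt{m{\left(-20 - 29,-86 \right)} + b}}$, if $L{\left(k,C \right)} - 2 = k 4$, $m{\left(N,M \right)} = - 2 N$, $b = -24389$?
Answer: $\sqrt{17906 + 3 i \sqrt{2699}} \approx 133.81 + 0.5824 i$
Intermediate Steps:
$L{\left(k,C \right)} = 2 + 4 k$ ($L{\left(k,C \right)} = 2 + k 4 = 2 + 4 k$)
$T = 17906$ ($T = \left(10656 + 7340\right) + \left(2 + 4 \left(-23\right)\right) = 17996 + \left(2 - 92\right) = 17996 - 90 = 17906$)
$\sqrt{T + \sqrt{m{\left(-20 - 29,-86 \right)} + b}} = \sqrt{17906 + \sqrt{- 2 \left(-20 - 29\right) - 24389}} = \sqrt{17906 + \sqrt{\left(-2\right) \left(-49\right) - 24389}} = \sqrt{17906 + \sqrt{98 - 24389}} = \sqrt{17906 + \sqrt{-24291}} = \sqrt{17906 + 3 i \sqrt{2699}}$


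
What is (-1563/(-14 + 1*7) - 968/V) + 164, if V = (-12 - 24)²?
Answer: 438335/1134 ≈ 386.54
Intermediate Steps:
V = 1296 (V = (-36)² = 1296)
(-1563/(-14 + 1*7) - 968/V) + 164 = (-1563/(-14 + 1*7) - 968/1296) + 164 = (-1563/(-14 + 7) - 968*1/1296) + 164 = (-1563/(-7) - 121/162) + 164 = (-1563*(-⅐) - 121/162) + 164 = (1563/7 - 121/162) + 164 = 252359/1134 + 164 = 438335/1134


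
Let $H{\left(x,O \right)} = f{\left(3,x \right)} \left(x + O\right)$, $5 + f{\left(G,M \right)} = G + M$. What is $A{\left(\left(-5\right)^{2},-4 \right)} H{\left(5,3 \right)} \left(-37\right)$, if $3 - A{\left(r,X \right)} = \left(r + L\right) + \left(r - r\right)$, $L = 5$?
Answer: $23976$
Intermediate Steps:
$f{\left(G,M \right)} = -5 + G + M$ ($f{\left(G,M \right)} = -5 + \left(G + M\right) = -5 + G + M$)
$A{\left(r,X \right)} = -2 - r$ ($A{\left(r,X \right)} = 3 - \left(\left(r + 5\right) + \left(r - r\right)\right) = 3 - \left(\left(5 + r\right) + 0\right) = 3 - \left(5 + r\right) = -2 - r$)
$H{\left(x,O \right)} = \left(-2 + x\right) \left(O + x\right)$ ($H{\left(x,O \right)} = \left(-5 + 3 + x\right) \left(x + O\right) = \left(-2 + x\right) \left(O + x\right)$)
$A{\left(\left(-5\right)^{2},-4 \right)} H{\left(5,3 \right)} \left(-37\right) = \left(-2 - \left(-5\right)^{2}\right) \left(-2 + 5\right) \left(3 + 5\right) \left(-37\right) = \left(-2 - 25\right) 3 \cdot 8 \left(-37\right) = \left(-2 - 25\right) 24 \left(-37\right) = \left(-27\right) 24 \left(-37\right) = \left(-648\right) \left(-37\right) = 23976$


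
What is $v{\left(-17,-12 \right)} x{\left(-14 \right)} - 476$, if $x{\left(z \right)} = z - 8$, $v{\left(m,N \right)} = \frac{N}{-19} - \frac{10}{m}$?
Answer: $- \frac{162416}{323} \approx -502.84$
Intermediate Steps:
$v{\left(m,N \right)} = - \frac{10}{m} - \frac{N}{19}$ ($v{\left(m,N \right)} = N \left(- \frac{1}{19}\right) - \frac{10}{m} = - \frac{N}{19} - \frac{10}{m} = - \frac{10}{m} - \frac{N}{19}$)
$x{\left(z \right)} = -8 + z$ ($x{\left(z \right)} = z - 8 = -8 + z$)
$v{\left(-17,-12 \right)} x{\left(-14 \right)} - 476 = \left(- \frac{10}{-17} - - \frac{12}{19}\right) \left(-8 - 14\right) - 476 = \left(\left(-10\right) \left(- \frac{1}{17}\right) + \frac{12}{19}\right) \left(-22\right) - 476 = \left(\frac{10}{17} + \frac{12}{19}\right) \left(-22\right) - 476 = \frac{394}{323} \left(-22\right) - 476 = - \frac{8668}{323} - 476 = - \frac{162416}{323}$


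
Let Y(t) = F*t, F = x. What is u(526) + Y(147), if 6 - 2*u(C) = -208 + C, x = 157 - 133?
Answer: 3372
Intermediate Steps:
x = 24
u(C) = 107 - C/2 (u(C) = 3 - (-208 + C)/2 = 3 + (104 - C/2) = 107 - C/2)
F = 24
Y(t) = 24*t
u(526) + Y(147) = (107 - ½*526) + 24*147 = (107 - 263) + 3528 = -156 + 3528 = 3372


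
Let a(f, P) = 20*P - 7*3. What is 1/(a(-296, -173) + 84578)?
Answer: 1/81097 ≈ 1.2331e-5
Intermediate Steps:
a(f, P) = -21 + 20*P (a(f, P) = 20*P - 21 = -21 + 20*P)
1/(a(-296, -173) + 84578) = 1/((-21 + 20*(-173)) + 84578) = 1/((-21 - 3460) + 84578) = 1/(-3481 + 84578) = 1/81097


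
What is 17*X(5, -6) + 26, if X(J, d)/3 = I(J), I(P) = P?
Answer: 281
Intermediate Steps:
X(J, d) = 3*J
17*X(5, -6) + 26 = 17*(3*5) + 26 = 17*15 + 26 = 255 + 26 = 281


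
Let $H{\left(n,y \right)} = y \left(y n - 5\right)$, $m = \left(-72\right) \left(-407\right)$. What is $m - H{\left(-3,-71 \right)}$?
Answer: $44072$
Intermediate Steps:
$m = 29304$
$H{\left(n,y \right)} = y \left(-5 + n y\right)$ ($H{\left(n,y \right)} = y \left(n y - 5\right) = y \left(-5 + n y\right)$)
$m - H{\left(-3,-71 \right)} = 29304 - - 71 \left(-5 - -213\right) = 29304 - - 71 \left(-5 + 213\right) = 29304 - \left(-71\right) 208 = 29304 - -14768 = 29304 + 14768 = 44072$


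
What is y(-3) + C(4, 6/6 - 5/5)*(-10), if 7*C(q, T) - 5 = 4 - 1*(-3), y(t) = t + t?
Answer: -162/7 ≈ -23.143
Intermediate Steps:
y(t) = 2*t
C(q, T) = 12/7 (C(q, T) = 5/7 + (4 - 1*(-3))/7 = 5/7 + (4 + 3)/7 = 5/7 + (⅐)*7 = 5/7 + 1 = 12/7)
y(-3) + C(4, 6/6 - 5/5)*(-10) = 2*(-3) + (12/7)*(-10) = -6 - 120/7 = -162/7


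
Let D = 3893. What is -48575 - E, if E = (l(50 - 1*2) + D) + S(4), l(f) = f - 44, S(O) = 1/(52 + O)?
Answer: -2938433/56 ≈ -52472.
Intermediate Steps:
l(f) = -44 + f
E = 218233/56 (E = ((-44 + (50 - 1*2)) + 3893) + 1/(52 + 4) = ((-44 + (50 - 2)) + 3893) + 1/56 = ((-44 + 48) + 3893) + 1/56 = (4 + 3893) + 1/56 = 3897 + 1/56 = 218233/56 ≈ 3897.0)
-48575 - E = -48575 - 1*218233/56 = -48575 - 218233/56 = -2938433/56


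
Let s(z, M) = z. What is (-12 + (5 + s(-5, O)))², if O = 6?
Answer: 144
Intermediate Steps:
(-12 + (5 + s(-5, O)))² = (-12 + (5 - 5))² = (-12 + 0)² = (-12)² = 144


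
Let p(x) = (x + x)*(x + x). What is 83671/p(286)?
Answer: 83671/327184 ≈ 0.25573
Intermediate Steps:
p(x) = 4*x² (p(x) = (2*x)*(2*x) = 4*x²)
83671/p(286) = 83671/((4*286²)) = 83671/((4*81796)) = 83671/327184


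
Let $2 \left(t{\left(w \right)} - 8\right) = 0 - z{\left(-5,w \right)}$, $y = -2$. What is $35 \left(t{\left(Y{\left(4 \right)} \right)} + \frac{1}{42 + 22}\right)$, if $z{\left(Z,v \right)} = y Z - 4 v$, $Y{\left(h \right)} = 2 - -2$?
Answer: $\frac{24675}{64} \approx 385.55$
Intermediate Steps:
$Y{\left(h \right)} = 4$ ($Y{\left(h \right)} = 2 + 2 = 4$)
$z{\left(Z,v \right)} = - 4 v - 2 Z$ ($z{\left(Z,v \right)} = - 2 Z - 4 v = - 4 v - 2 Z$)
$t{\left(w \right)} = 3 + 2 w$ ($t{\left(w \right)} = 8 + \frac{0 - \left(- 4 w - -10\right)}{2} = 8 + \frac{0 - \left(- 4 w + 10\right)}{2} = 8 + \frac{0 - \left(10 - 4 w\right)}{2} = 8 + \frac{0 + \left(-10 + 4 w\right)}{2} = 8 + \frac{-10 + 4 w}{2} = 8 + \left(-5 + 2 w\right) = 3 + 2 w$)
$35 \left(t{\left(Y{\left(4 \right)} \right)} + \frac{1}{42 + 22}\right) = 35 \left(\left(3 + 2 \cdot 4\right) + \frac{1}{42 + 22}\right) = 35 \left(\left(3 + 8\right) + \frac{1}{64}\right) = 35 \left(11 + \frac{1}{64}\right) = 35 \cdot \frac{705}{64} = \frac{24675}{64}$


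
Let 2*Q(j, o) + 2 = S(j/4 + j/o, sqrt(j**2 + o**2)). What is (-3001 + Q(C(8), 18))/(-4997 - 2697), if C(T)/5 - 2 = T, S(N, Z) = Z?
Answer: 1501/3847 - sqrt(706)/7694 ≈ 0.38672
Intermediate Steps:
C(T) = 10 + 5*T
Q(j, o) = -1 + sqrt(j**2 + o**2)/2
(-3001 + Q(C(8), 18))/(-4997 - 2697) = (-3001 + (-1 + sqrt((10 + 5*8)**2 + 18**2)/2))/(-4997 - 2697) = (-3001 + (-1 + sqrt((10 + 40)**2 + 324)/2))/(-7694) = (-3001 + (-1 + sqrt(50**2 + 324)/2))*(-1/7694) = (-3001 + (-1 + sqrt(2500 + 324)/2))*(-1/7694) = (-3001 + (-1 + sqrt(2824)/2))*(-1/7694) = (-3001 + (-1 + (2*sqrt(706))/2))*(-1/7694) = (-3001 + (-1 + sqrt(706)))*(-1/7694) = (-3002 + sqrt(706))*(-1/7694) = 1501/3847 - sqrt(706)/7694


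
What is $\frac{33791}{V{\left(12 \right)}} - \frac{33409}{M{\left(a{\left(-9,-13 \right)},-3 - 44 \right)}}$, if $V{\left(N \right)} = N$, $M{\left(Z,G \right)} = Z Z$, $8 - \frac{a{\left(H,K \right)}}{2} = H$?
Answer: $\frac{2416343}{867} \approx 2787.0$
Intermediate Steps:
$a{\left(H,K \right)} = 16 - 2 H$
$M{\left(Z,G \right)} = Z^{2}$
$\frac{33791}{V{\left(12 \right)}} - \frac{33409}{M{\left(a{\left(-9,-13 \right)},-3 - 44 \right)}} = \frac{33791}{12} - \frac{33409}{\left(16 - -18\right)^{2}} = 33791 \cdot \frac{1}{12} - \frac{33409}{\left(16 + 18\right)^{2}} = \frac{33791}{12} - \frac{33409}{34^{2}} = \frac{33791}{12} - \frac{33409}{1156} = \frac{2416343}{867}$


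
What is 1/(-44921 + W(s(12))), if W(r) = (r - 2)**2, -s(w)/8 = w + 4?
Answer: -1/28021 ≈ -3.5688e-5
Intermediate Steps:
s(w) = -32 - 8*w (s(w) = -8*(w + 4) = -8*(4 + w) = -32 - 8*w)
W(r) = (-2 + r)**2
1/(-44921 + W(s(12))) = 1/(-44921 + (-2 + (-32 - 8*12))**2) = 1/(-44921 + (-2 + (-32 - 96))**2) = 1/(-44921 + (-2 - 128)**2) = 1/(-44921 + (-130)**2) = 1/(-44921 + 16900) = 1/(-28021) = -1/28021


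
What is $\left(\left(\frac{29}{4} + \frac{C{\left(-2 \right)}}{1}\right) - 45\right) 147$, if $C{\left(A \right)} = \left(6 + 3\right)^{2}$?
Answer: $\frac{25431}{4} \approx 6357.8$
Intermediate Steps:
$C{\left(A \right)} = 81$ ($C{\left(A \right)} = 9^{2} = 81$)
$\left(\left(\frac{29}{4} + \frac{C{\left(-2 \right)}}{1}\right) - 45\right) 147 = \left(\left(\frac{29}{4} + \frac{81}{1}\right) - 45\right) 147 = \left(\left(29 \cdot \frac{1}{4} + 81 \cdot 1\right) - 45\right) 147 = \left(\left(\frac{29}{4} + 81\right) - 45\right) 147 = \left(\frac{353}{4} - 45\right) 147 = \frac{173}{4} \cdot 147 = \frac{25431}{4}$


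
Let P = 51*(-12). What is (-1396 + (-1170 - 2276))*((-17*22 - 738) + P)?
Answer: 8347608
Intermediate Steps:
P = -612
(-1396 + (-1170 - 2276))*((-17*22 - 738) + P) = (-1396 + (-1170 - 2276))*((-17*22 - 738) - 612) = (-1396 - 3446)*((-374 - 738) - 612) = -4842*(-1112 - 612) = -4842*(-1724) = 8347608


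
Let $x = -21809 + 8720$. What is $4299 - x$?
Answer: $17388$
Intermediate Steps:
$x = -13089$
$4299 - x = 4299 - -13089 = 4299 + 13089 = 17388$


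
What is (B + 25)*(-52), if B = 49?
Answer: -3848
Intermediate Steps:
(B + 25)*(-52) = (49 + 25)*(-52) = 74*(-52) = -3848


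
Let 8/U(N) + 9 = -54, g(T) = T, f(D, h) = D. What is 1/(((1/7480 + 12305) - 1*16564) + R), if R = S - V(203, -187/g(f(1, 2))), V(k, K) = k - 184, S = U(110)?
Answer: -471240/2016024497 ≈ -0.00023375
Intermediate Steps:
U(N) = -8/63 (U(N) = 8/(-9 - 54) = 8/(-63) = 8*(-1/63) = -8/63)
S = -8/63 ≈ -0.12698
V(k, K) = -184 + k
R = -1205/63 (R = -8/63 - (-184 + 203) = -8/63 - 1*19 = -8/63 - 19 = -1205/63 ≈ -19.127)
1/(((1/7480 + 12305) - 1*16564) + R) = 1/(((1/7480 + 12305) - 1*16564) - 1205/63) = 1/(((1/7480 + 12305) - 16564) - 1205/63) = 1/((92041401/7480 - 16564) - 1205/63) = 1/(-31857319/7480 - 1205/63) = 1/(-2016024497/471240) = -471240/2016024497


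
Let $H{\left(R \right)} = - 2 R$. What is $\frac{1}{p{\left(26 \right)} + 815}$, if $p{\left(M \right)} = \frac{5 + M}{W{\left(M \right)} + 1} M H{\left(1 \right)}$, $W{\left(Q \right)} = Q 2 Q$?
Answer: $\frac{1353}{1101083} \approx 0.0012288$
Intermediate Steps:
$W{\left(Q \right)} = 2 Q^{2}$ ($W{\left(Q \right)} = 2 Q Q = 2 Q^{2}$)
$p{\left(M \right)} = - \frac{2 M \left(5 + M\right)}{1 + 2 M^{2}}$ ($p{\left(M \right)} = \frac{5 + M}{2 M^{2} + 1} M \left(\left(-2\right) 1\right) = \frac{5 + M}{1 + 2 M^{2}} M \left(-2\right) = \frac{M \left(5 + M\right)}{1 + 2 M^{2}} \left(-2\right) = - \frac{2 M \left(5 + M\right)}{1 + 2 M^{2}}$)
$\frac{1}{p{\left(26 \right)} + 815} = \frac{1}{\left(-2\right) 26 \frac{1}{1 + 2 \cdot 26^{2}} \left(5 + 26\right) + 815} = \frac{1}{\left(-2\right) 26 \frac{1}{1 + 2 \cdot 676} \cdot 31 + 815} = \frac{1}{\left(-2\right) 26 \frac{1}{1 + 1352} \cdot 31 + 815} = \frac{1}{\left(-2\right) 26 \cdot \frac{1}{1353} \cdot 31 + 815} = \frac{1}{- \frac{1612}{1353} + 815} = \frac{1}{\frac{1101083}{1353}} = \frac{1353}{1101083}$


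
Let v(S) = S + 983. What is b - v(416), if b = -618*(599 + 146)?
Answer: -461809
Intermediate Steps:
v(S) = 983 + S
b = -460410 (b = -618*745 = -460410)
b - v(416) = -460410 - (983 + 416) = -460410 - 1*1399 = -460410 - 1399 = -461809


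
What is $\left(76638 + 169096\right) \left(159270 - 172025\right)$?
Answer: $-3134337170$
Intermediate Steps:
$\left(76638 + 169096\right) \left(159270 - 172025\right) = 245734 \left(-12755\right) = -3134337170$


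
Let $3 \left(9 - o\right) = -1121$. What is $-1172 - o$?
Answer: $- \frac{4664}{3} \approx -1554.7$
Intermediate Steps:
$o = \frac{1148}{3}$ ($o = 9 - - \frac{1121}{3} = 9 + \frac{1121}{3} = \frac{1148}{3} \approx 382.67$)
$-1172 - o = -1172 - \frac{1148}{3} = - \frac{4664}{3}$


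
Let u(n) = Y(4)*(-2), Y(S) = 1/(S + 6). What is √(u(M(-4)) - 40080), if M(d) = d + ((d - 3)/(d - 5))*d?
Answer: I*√1002005/5 ≈ 200.2*I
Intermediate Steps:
Y(S) = 1/(6 + S)
M(d) = d + d*(-3 + d)/(-5 + d) (M(d) = d + ((-3 + d)/(-5 + d))*d = d + d*(-3 + d)/(-5 + d))
u(n) = -⅕ (u(n) = -2/(6 + 4) = -2/10 = (⅒)*(-2) = -⅕)
√(u(M(-4)) - 40080) = √(-⅕ - 40080) = √(-200401/5) = I*√1002005/5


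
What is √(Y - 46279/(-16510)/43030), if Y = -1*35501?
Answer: I*√1060207128134455777/5464810 ≈ 188.42*I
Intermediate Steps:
Y = -35501
√(Y - 46279/(-16510)/43030) = √(-35501 - 46279/(-16510)/43030) = √(-35501 - 46279*(-1/16510)*(1/43030)) = √(-35501 + (46279/16510)*(1/43030)) = √(-35501 + 46279/710425300) = √(-25220808529021/710425300) = I*√1060207128134455777/5464810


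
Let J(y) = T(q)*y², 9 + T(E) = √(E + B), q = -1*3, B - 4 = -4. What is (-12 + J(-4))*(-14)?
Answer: 2184 - 224*I*√3 ≈ 2184.0 - 387.98*I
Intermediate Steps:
B = 0 (B = 4 - 4 = 0)
q = -3
T(E) = -9 + √E (T(E) = -9 + √(E + 0) = -9 + √E)
J(y) = y²*(-9 + I*√3) (J(y) = (-9 + √(-3))*y² = (-9 + I*√3)*y² = y²*(-9 + I*√3))
(-12 + J(-4))*(-14) = (-12 + (-4)²*(-9 + I*√3))*(-14) = (-12 + 16*(-9 + I*√3))*(-14) = (-12 + (-144 + 16*I*√3))*(-14) = (-156 + 16*I*√3)*(-14) = 2184 - 224*I*√3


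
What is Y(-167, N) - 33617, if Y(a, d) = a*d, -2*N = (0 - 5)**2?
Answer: -63059/2 ≈ -31530.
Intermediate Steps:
N = -25/2 (N = -(0 - 5)**2/2 = -1/2*(-5)**2 = -1/2*25 = -25/2 ≈ -12.500)
Y(-167, N) - 33617 = -167*(-25/2) - 33617 = 4175/2 - 33617 = -63059/2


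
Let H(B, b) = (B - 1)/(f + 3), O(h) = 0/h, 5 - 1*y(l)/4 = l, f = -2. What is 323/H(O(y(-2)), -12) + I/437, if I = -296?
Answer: -141447/437 ≈ -323.68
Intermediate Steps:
y(l) = 20 - 4*l
O(h) = 0
H(B, b) = -1 + B (H(B, b) = (B - 1)/(-2 + 3) = (-1 + B)/1 = (-1 + B)*1 = -1 + B)
323/H(O(y(-2)), -12) + I/437 = 323/(-1 + 0) - 296/437 = 323/(-1) - 296*1/437 = 323*(-1) - 296/437 = -323 - 296/437 = -141447/437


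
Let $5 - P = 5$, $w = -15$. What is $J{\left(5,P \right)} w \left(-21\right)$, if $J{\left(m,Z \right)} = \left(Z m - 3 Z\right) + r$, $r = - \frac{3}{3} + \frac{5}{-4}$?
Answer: $- \frac{2835}{4} \approx -708.75$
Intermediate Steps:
$r = - \frac{9}{4}$ ($r = \left(-3\right) \frac{1}{3} + 5 \left(- \frac{1}{4}\right) = -1 - \frac{5}{4} = - \frac{9}{4} \approx -2.25$)
$P = 0$ ($P = 5 - 5 = 0$)
$J{\left(m,Z \right)} = - \frac{9}{4} - 3 Z + Z m$ ($J{\left(m,Z \right)} = \left(Z m - 3 Z\right) - \frac{9}{4} = \left(- 3 Z + Z m\right) - \frac{9}{4} = - \frac{9}{4} - 3 Z + Z m$)
$J{\left(5,P \right)} w \left(-21\right) = \left(- \frac{9}{4} - 0 + 0 \cdot 5\right) \left(-15\right) \left(-21\right) = \left(- \frac{9}{4} + 0 + 0\right) \left(-15\right) \left(-21\right) = \left(- \frac{9}{4}\right) \left(-15\right) \left(-21\right) = \frac{135}{4} \left(-21\right) = - \frac{2835}{4}$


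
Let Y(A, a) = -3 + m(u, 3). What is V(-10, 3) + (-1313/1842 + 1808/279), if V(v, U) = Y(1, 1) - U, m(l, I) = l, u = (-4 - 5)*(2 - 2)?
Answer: -39833/171306 ≈ -0.23253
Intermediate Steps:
u = 0 (u = -9*0 = 0)
Y(A, a) = -3 (Y(A, a) = -3 + 0 = -3)
V(v, U) = -3 - U
V(-10, 3) + (-1313/1842 + 1808/279) = (-3 - 1*3) + (-1313/1842 + 1808/279) = (-3 - 3) + (-1313*1/1842 + 1808*(1/279)) = -6 + (-1313/1842 + 1808/279) = -6 + 988003/171306 = -39833/171306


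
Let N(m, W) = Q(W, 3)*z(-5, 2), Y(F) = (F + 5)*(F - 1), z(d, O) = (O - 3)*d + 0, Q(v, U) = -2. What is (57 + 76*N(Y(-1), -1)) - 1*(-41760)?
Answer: 41057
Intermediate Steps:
z(d, O) = d*(-3 + O) (z(d, O) = (-3 + O)*d + 0 = d*(-3 + O) + 0 = d*(-3 + O))
Y(F) = (-1 + F)*(5 + F) (Y(F) = (5 + F)*(-1 + F) = (-1 + F)*(5 + F))
N(m, W) = -10 (N(m, W) = -(-10)*(-3 + 2) = -(-10)*(-1) = -2*5 = -10)
(57 + 76*N(Y(-1), -1)) - 1*(-41760) = (57 + 76*(-10)) - 1*(-41760) = (57 - 760) + 41760 = -703 + 41760 = 41057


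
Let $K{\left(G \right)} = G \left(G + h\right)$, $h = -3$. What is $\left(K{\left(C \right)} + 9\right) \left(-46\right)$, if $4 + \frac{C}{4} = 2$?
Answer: $-4462$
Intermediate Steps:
$C = -8$ ($C = -16 + 4 \cdot 2 = -16 + 8 = -8$)
$K{\left(G \right)} = G \left(-3 + G\right)$ ($K{\left(G \right)} = G \left(G - 3\right) = G \left(-3 + G\right)$)
$\left(K{\left(C \right)} + 9\right) \left(-46\right) = \left(- 8 \left(-3 - 8\right) + 9\right) \left(-46\right) = \left(\left(-8\right) \left(-11\right) + 9\right) \left(-46\right) = \left(88 + 9\right) \left(-46\right) = 97 \left(-46\right) = -4462$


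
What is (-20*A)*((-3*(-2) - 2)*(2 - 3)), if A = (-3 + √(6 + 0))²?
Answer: 1200 - 480*√6 ≈ 24.245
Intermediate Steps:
A = (-3 + √6)² ≈ 0.30306
(-20*A)*((-3*(-2) - 2)*(2 - 3)) = (-20*(3 - √6)²)*((-3*(-2) - 2)*(2 - 3)) = (-20*(3 - √6)²)*((6 - 2)*(-1)) = (-20*(3 - √6)²)*(4*(-1)) = -20*(3 - √6)²*(-4) = 80*(3 - √6)²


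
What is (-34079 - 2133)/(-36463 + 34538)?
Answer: 3292/175 ≈ 18.811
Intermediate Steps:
(-34079 - 2133)/(-36463 + 34538) = -36212/(-1925) = -36212*(-1/1925) = 3292/175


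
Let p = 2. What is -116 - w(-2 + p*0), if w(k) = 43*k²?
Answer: -288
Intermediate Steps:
-116 - w(-2 + p*0) = -116 - 43*(-2 + 2*0)² = -116 - 43*(-2 + 0)² = -116 - 43*(-2)² = -116 - 43*4 = -116 - 1*172 = -116 - 172 = -288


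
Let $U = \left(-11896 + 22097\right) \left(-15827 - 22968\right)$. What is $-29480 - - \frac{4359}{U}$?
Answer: $- \frac{11666645000959}{395747795} \approx -29480.0$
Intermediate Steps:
$U = -395747795$ ($U = 10201 \left(-38795\right) = -395747795$)
$-29480 - - \frac{4359}{U} = -29480 - - \frac{4359}{-395747795} = -29480 - \left(-4359\right) \left(- \frac{1}{395747795}\right) = -29480 - \frac{4359}{395747795} = - \frac{11666645000959}{395747795}$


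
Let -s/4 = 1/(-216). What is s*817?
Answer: 817/54 ≈ 15.130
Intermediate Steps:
s = 1/54 (s = -4/(-216) = -4*(-1/216) = 1/54 ≈ 0.018519)
s*817 = (1/54)*817 = 817/54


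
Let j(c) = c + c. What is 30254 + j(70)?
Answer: 30394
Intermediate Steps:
j(c) = 2*c
30254 + j(70) = 30254 + 2*70 = 30254 + 140 = 30394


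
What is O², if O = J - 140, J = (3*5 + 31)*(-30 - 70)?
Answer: 22467600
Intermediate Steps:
J = -4600 (J = (15 + 31)*(-100) = 46*(-100) = -4600)
O = -4740 (O = -4600 - 140 = -4740)
O² = (-4740)² = 22467600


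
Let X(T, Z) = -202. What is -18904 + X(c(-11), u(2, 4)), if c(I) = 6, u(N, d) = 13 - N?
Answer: -19106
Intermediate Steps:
-18904 + X(c(-11), u(2, 4)) = -18904 - 202 = -19106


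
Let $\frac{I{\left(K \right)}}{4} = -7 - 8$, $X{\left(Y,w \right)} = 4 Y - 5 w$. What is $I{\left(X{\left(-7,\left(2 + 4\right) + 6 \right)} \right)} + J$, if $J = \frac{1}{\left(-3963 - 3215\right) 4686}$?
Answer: $- \frac{2018166481}{33636108} \approx -60.0$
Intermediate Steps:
$X{\left(Y,w \right)} = - 5 w + 4 Y$
$J = - \frac{1}{33636108}$ ($J = \frac{1}{-7178} \cdot \frac{1}{4686} = \left(- \frac{1}{7178}\right) \frac{1}{4686} = - \frac{1}{33636108} \approx -2.973 \cdot 10^{-8}$)
$I{\left(K \right)} = -60$ ($I{\left(K \right)} = 4 \left(-7 - 8\right) = 4 \left(-15\right) = -60$)
$I{\left(X{\left(-7,\left(2 + 4\right) + 6 \right)} \right)} + J = -60 - \frac{1}{33636108} = - \frac{2018166481}{33636108}$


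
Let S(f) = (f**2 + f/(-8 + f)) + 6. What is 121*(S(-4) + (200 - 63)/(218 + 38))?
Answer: 2125123/768 ≈ 2767.1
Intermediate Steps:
S(f) = 6 + f**2 + f/(-8 + f) (S(f) = (f**2 + f/(-8 + f)) + 6 = 6 + f**2 + f/(-8 + f))
121*(S(-4) + (200 - 63)/(218 + 38)) = 121*((-48 + (-4)**3 - 8*(-4)**2 + 7*(-4))/(-8 - 4) + (200 - 63)/(218 + 38)) = 121*((-48 - 64 - 8*16 - 28)/(-12) + 137/256) = 121*(-(-48 - 64 - 128 - 28)/12 + 137*(1/256)) = 121*(-1/12*(-268) + 137/256) = 121*(67/3 + 137/256) = 121*(17563/768) = 2125123/768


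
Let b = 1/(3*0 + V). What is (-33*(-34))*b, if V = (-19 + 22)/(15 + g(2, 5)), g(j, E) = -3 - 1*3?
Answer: 3366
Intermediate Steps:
g(j, E) = -6 (g(j, E) = -3 - 3 = -6)
V = ⅓ (V = (-19 + 22)/(15 - 6) = 3/9 = 3*(⅑) = ⅓ ≈ 0.33333)
b = 3 (b = 1/(3*0 + ⅓) = 1/(0 + ⅓) = 1/(⅓) = 3)
(-33*(-34))*b = -33*(-34)*3 = 1122*3 = 3366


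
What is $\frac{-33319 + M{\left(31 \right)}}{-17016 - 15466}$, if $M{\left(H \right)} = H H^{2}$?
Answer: $\frac{1764}{16241} \approx 0.10861$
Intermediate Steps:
$M{\left(H \right)} = H^{3}$
$\frac{-33319 + M{\left(31 \right)}}{-17016 - 15466} = \frac{-33319 + 31^{3}}{-17016 - 15466} = \frac{-33319 + 29791}{-32482} = \left(-3528\right) \left(- \frac{1}{32482}\right) = \frac{1764}{16241}$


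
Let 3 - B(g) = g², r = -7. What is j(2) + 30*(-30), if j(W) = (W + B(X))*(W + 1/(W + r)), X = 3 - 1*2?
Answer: -4464/5 ≈ -892.80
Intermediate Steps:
X = 1 (X = 3 - 2 = 1)
B(g) = 3 - g²
j(W) = (2 + W)*(W + 1/(-7 + W)) (j(W) = (W + (3 - 1*1²))*(W + 1/(W - 7)) = (W + (3 - 1*1))*(W + 1/(-7 + W)) = (W + (3 - 1))*(W + 1/(-7 + W)) = (W + 2)*(W + 1/(-7 + W)) = (2 + W)*(W + 1/(-7 + W)))
j(2) + 30*(-30) = (2 + 2³ - 13*2 - 5*2²)/(-7 + 2) + 30*(-30) = (2 + 8 - 26 - 5*4)/(-5) - 900 = -(2 + 8 - 26 - 20)/5 - 900 = -⅕*(-36) - 900 = 36/5 - 900 = -4464/5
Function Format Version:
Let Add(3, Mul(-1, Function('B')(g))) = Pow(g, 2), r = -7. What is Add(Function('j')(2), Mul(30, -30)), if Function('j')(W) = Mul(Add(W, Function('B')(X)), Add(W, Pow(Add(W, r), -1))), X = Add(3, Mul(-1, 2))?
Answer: Rational(-4464, 5) ≈ -892.80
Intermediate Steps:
X = 1 (X = Add(3, -2) = 1)
Function('B')(g) = Add(3, Mul(-1, Pow(g, 2)))
Function('j')(W) = Mul(Add(2, W), Add(W, Pow(Add(-7, W), -1))) (Function('j')(W) = Mul(Add(W, Add(3, Mul(-1, Pow(1, 2)))), Add(W, Pow(Add(W, -7), -1))) = Mul(Add(W, Add(3, Mul(-1, 1))), Add(W, Pow(Add(-7, W), -1))) = Mul(Add(W, Add(3, -1)), Add(W, Pow(Add(-7, W), -1))) = Mul(Add(W, 2), Add(W, Pow(Add(-7, W), -1))) = Mul(Add(2, W), Add(W, Pow(Add(-7, W), -1))))
Add(Function('j')(2), Mul(30, -30)) = Add(Mul(Pow(Add(-7, 2), -1), Add(2, Pow(2, 3), Mul(-13, 2), Mul(-5, Pow(2, 2)))), Mul(30, -30)) = Add(Mul(Pow(-5, -1), Add(2, 8, -26, Mul(-5, 4))), -900) = Add(Mul(Rational(-1, 5), Add(2, 8, -26, -20)), -900) = Add(Mul(Rational(-1, 5), -36), -900) = Add(Rational(36, 5), -900) = Rational(-4464, 5)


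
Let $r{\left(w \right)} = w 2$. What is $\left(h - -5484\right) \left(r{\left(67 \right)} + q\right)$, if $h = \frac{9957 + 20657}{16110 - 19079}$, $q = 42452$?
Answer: $\frac{692081353852}{2969} \approx 2.331 \cdot 10^{8}$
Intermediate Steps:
$r{\left(w \right)} = 2 w$
$h = - \frac{30614}{2969}$ ($h = \frac{30614}{-2969} = 30614 \left(- \frac{1}{2969}\right) = - \frac{30614}{2969} \approx -10.311$)
$\left(h - -5484\right) \left(r{\left(67 \right)} + q\right) = \left(- \frac{30614}{2969} - -5484\right) \left(2 \cdot 67 + 42452\right) = \left(- \frac{30614}{2969} + \left(-11098 + 16582\right)\right) \left(134 + 42452\right) = \left(- \frac{30614}{2969} + 5484\right) 42586 = \frac{16251382}{2969} \cdot 42586 = \frac{692081353852}{2969}$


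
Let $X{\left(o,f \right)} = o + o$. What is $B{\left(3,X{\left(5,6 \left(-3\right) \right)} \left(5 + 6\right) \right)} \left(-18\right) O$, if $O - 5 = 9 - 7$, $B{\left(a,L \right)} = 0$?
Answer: $0$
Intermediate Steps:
$X{\left(o,f \right)} = 2 o$
$O = 7$ ($O = 5 + \left(9 - 7\right) = 5 + 2 = 7$)
$B{\left(3,X{\left(5,6 \left(-3\right) \right)} \left(5 + 6\right) \right)} \left(-18\right) O = 0 \left(-18\right) 7 = 0 \cdot 7 = 0$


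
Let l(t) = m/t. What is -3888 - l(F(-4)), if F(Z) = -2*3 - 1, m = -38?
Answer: -27254/7 ≈ -3893.4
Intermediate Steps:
F(Z) = -7 (F(Z) = -6 - 1 = -7)
l(t) = -38/t
-3888 - l(F(-4)) = -3888 - (-38)/(-7) = -3888 - (-38)*(-1)/7 = -3888 - 1*38/7 = -3888 - 38/7 = -27254/7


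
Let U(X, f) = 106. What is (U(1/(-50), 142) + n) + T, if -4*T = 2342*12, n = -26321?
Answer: -33241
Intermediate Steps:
T = -7026 (T = -1171*12/2 = -¼*28104 = -7026)
(U(1/(-50), 142) + n) + T = (106 - 26321) - 7026 = -26215 - 7026 = -33241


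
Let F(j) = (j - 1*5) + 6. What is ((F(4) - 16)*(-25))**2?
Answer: 75625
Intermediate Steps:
F(j) = 1 + j (F(j) = (j - 5) + 6 = (-5 + j) + 6 = 1 + j)
((F(4) - 16)*(-25))**2 = (((1 + 4) - 16)*(-25))**2 = ((5 - 16)*(-25))**2 = (-11*(-25))**2 = 275**2 = 75625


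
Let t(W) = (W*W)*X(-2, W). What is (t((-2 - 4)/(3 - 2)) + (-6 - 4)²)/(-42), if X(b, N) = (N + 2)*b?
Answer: -194/21 ≈ -9.2381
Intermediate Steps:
X(b, N) = b*(2 + N) (X(b, N) = (2 + N)*b = b*(2 + N))
t(W) = W²*(-4 - 2*W) (t(W) = (W*W)*(-2*(2 + W)) = W²*(-4 - 2*W))
(t((-2 - 4)/(3 - 2)) + (-6 - 4)²)/(-42) = (2*((-2 - 4)/(3 - 2))²*(-2 - (-2 - 4)/(3 - 2)) + (-6 - 4)²)/(-42) = (2*(-6/1)²*(-2 - (-6)/1) + (-10)²)*(-1/42) = (2*(-6*1)²*(-2 - (-6)) + 100)*(-1/42) = (2*(-6)²*(-2 - 1*(-6)) + 100)*(-1/42) = (2*36*(-2 + 6) + 100)*(-1/42) = (2*36*4 + 100)*(-1/42) = (288 + 100)*(-1/42) = 388*(-1/42) = -194/21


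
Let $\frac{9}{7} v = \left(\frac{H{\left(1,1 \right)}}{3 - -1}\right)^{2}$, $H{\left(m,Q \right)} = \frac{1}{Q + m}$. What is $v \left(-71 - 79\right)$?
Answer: $- \frac{175}{96} \approx -1.8229$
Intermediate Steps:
$v = \frac{7}{576}$ ($v = \frac{7 \left(\frac{1}{\left(1 + 1\right) \left(3 - -1\right)}\right)^{2}}{9} = \frac{7 \left(\frac{1}{2 \left(3 + 1\right)}\right)^{2}}{9} = \frac{7 \left(\frac{1}{2 \cdot 4}\right)^{2}}{9} = \frac{7 \left(\frac{1}{2} \cdot \frac{1}{4}\right)^{2}}{9} = \frac{7}{9 \cdot 64} = \frac{7}{9} \cdot \frac{1}{64} = \frac{7}{576} \approx 0.012153$)
$v \left(-71 - 79\right) = \frac{7 \left(-71 - 79\right)}{576} = \frac{7}{576} \left(-150\right) = - \frac{175}{96}$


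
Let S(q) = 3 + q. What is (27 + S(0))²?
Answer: 900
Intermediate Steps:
(27 + S(0))² = (27 + (3 + 0))² = (27 + 3)² = 30² = 900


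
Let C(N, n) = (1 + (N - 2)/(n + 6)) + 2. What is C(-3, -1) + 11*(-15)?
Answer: -163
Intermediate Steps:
C(N, n) = 3 + (-2 + N)/(6 + n) (C(N, n) = (1 + (-2 + N)/(6 + n)) + 2 = 3 + (-2 + N)/(6 + n))
C(-3, -1) + 11*(-15) = (16 - 3 + 3*(-1))/(6 - 1) + 11*(-15) = (16 - 3 - 3)/5 - 165 = (⅕)*10 - 165 = 2 - 165 = -163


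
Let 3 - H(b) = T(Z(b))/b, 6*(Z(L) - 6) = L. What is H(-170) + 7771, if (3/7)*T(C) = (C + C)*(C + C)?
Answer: 17904176/2295 ≈ 7801.4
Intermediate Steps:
Z(L) = 6 + L/6
T(C) = 28*C²/3 (T(C) = 7*((C + C)*(C + C))/3 = 7*((2*C)*(2*C))/3 = 7*(4*C²)/3 = 28*C²/3)
H(b) = 3 - 28*(6 + b/6)²/(3*b) (H(b) = 3 - 28*(6 + b/6)²/3/b = 3 - 28*(6 + b/6)²/(3*b))
H(-170) + 7771 = (3 - 7/27*(36 - 170)²/(-170)) + 7771 = (3 - 7/27*(-1/170)*(-134)²) + 7771 = (3 - 7/27*(-1/170)*17956) + 7771 = (3 + 62846/2295) + 7771 = 69731/2295 + 7771 = 17904176/2295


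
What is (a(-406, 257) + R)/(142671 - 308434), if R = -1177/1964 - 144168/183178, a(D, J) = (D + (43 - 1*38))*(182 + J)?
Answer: 31666284820273/29817580387348 ≈ 1.0620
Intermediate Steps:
a(D, J) = (5 + D)*(182 + J) (a(D, J) = (D + (43 - 38))*(182 + J) = (D + 5)*(182 + J) = (5 + D)*(182 + J))
R = -249373229/179880796 (R = -1177*1/1964 - 144168*1/183178 = -1177/1964 - 72084/91589 = -249373229/179880796 ≈ -1.3863)
(a(-406, 257) + R)/(142671 - 308434) = ((910 + 5*257 + 182*(-406) - 406*257) - 249373229/179880796)/(142671 - 308434) = ((910 + 1285 - 73892 - 104342) - 249373229/179880796)/(-165763) = (-176039 - 249373229/179880796)*(-1/165763) = -31666284820273/179880796*(-1/165763) = 31666284820273/29817580387348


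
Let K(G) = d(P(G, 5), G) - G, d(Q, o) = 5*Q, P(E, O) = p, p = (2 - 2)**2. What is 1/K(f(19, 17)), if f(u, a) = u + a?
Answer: -1/36 ≈ -0.027778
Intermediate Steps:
p = 0 (p = 0**2 = 0)
P(E, O) = 0
f(u, a) = a + u
K(G) = -G (K(G) = 5*0 - G = 0 - G = -G)
1/K(f(19, 17)) = 1/(-(17 + 19)) = 1/(-1*36) = 1/(-36) = -1/36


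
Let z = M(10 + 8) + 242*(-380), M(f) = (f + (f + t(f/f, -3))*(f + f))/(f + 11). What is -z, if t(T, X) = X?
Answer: 2666282/29 ≈ 91941.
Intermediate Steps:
M(f) = (f + 2*f*(-3 + f))/(11 + f) (M(f) = (f + (f - 3)*(f + f))/(f + 11) = (f + (-3 + f)*(2*f))/(11 + f) = (f + 2*f*(-3 + f))/(11 + f))
z = -2666282/29 (z = (10 + 8)*(-5 + 2*(10 + 8))/(11 + (10 + 8)) + 242*(-380) = 18*(-5 + 2*18)/(11 + 18) - 91960 = 18*(-5 + 36)/29 - 91960 = 18*(1/29)*31 - 91960 = 558/29 - 91960 = -2666282/29 ≈ -91941.)
-z = -1*(-2666282/29) = 2666282/29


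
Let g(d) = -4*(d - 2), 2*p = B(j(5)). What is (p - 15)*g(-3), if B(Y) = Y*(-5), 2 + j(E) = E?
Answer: -450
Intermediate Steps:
j(E) = -2 + E
B(Y) = -5*Y
p = -15/2 (p = (-5*(-2 + 5))/2 = (-5*3)/2 = (½)*(-15) = -15/2 ≈ -7.5000)
g(d) = 8 - 4*d (g(d) = -4*(-2 + d) = 8 - 4*d)
(p - 15)*g(-3) = (-15/2 - 15)*(8 - 4*(-3)) = -45*(8 + 12)/2 = -45/2*20 = -450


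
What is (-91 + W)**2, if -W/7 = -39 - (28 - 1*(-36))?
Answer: 396900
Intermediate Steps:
W = 721 (W = -7*(-39 - (28 - 1*(-36))) = -7*(-39 - (28 + 36)) = -7*(-39 - 1*64) = -7*(-39 - 64) = -7*(-103) = 721)
(-91 + W)**2 = (-91 + 721)**2 = 630**2 = 396900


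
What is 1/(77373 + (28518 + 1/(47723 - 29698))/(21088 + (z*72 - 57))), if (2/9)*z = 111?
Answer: 1027334875/79488495320326 ≈ 1.2924e-5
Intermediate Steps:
z = 999/2 (z = (9/2)*111 = 999/2 ≈ 499.50)
1/(77373 + (28518 + 1/(47723 - 29698))/(21088 + (z*72 - 57))) = 1/(77373 + (28518 + 1/(47723 - 29698))/(21088 + ((999/2)*72 - 57))) = 1/(77373 + (28518 + 1/18025)/(21088 + (35964 - 57))) = 1/(77373 + (28518 + 1/18025)/(21088 + 35907)) = 1/(77373 + (514036951/18025)/56995) = 1/(77373 + (514036951/18025)*(1/56995)) = 1/(77373 + 514036951/1027334875) = 1/(79488495320326/1027334875) = 1027334875/79488495320326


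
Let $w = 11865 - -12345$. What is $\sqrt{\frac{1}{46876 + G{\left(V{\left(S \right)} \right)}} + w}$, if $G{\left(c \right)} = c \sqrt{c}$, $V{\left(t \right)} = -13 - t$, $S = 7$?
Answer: $\frac{\sqrt{\frac{1134867961 - 968400 i \sqrt{5}}{11719 - 10 i \sqrt{5}}}}{2} \approx 155.6 + 1.3079 \cdot 10^{-10} i$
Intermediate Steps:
$w = 24210$ ($w = 11865 + 12345 = 24210$)
$G{\left(c \right)} = c^{\frac{3}{2}}$
$\sqrt{\frac{1}{46876 + G{\left(V{\left(S \right)} \right)}} + w} = \sqrt{\frac{1}{46876 + \left(-13 - 7\right)^{\frac{3}{2}}} + 24210} = \sqrt{\frac{1}{46876 + \left(-20\right)^{\frac{3}{2}}} + 24210} = \sqrt{\frac{1}{46876 - 40 i \sqrt{5}} + 24210} = \sqrt{24210 + \frac{1}{46876 - 40 i \sqrt{5}}}$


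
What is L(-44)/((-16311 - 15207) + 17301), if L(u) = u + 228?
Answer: -184/14217 ≈ -0.012942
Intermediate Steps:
L(u) = 228 + u
L(-44)/((-16311 - 15207) + 17301) = (228 - 44)/((-16311 - 15207) + 17301) = 184/(-31518 + 17301) = 184/(-14217) = 184*(-1/14217) = -184/14217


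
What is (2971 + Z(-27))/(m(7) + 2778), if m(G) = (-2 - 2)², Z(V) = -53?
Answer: 1459/1397 ≈ 1.0444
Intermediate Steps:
m(G) = 16 (m(G) = (-4)² = 16)
(2971 + Z(-27))/(m(7) + 2778) = (2971 - 53)/(16 + 2778) = 2918/2794 = 2918*(1/2794) = 1459/1397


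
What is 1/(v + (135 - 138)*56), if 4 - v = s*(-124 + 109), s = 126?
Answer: 1/1726 ≈ 0.00057937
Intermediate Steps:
v = 1894 (v = 4 - 126*(-124 + 109) = 4 - 126*(-15) = 4 - 1*(-1890) = 4 + 1890 = 1894)
1/(v + (135 - 138)*56) = 1/(1894 + (135 - 138)*56) = 1/(1894 - 3*56) = 1/(1894 - 168) = 1/1726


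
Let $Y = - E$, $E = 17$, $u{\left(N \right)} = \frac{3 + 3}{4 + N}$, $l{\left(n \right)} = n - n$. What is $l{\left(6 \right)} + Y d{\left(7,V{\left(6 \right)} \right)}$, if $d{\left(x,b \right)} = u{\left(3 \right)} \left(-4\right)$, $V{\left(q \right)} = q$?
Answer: $\frac{408}{7} \approx 58.286$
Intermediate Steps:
$l{\left(n \right)} = 0$
$u{\left(N \right)} = \frac{6}{4 + N}$
$d{\left(x,b \right)} = - \frac{24}{7}$ ($d{\left(x,b \right)} = \frac{6}{4 + 3} \left(-4\right) = \frac{6}{7} \left(-4\right) = - \frac{24}{7}$)
$Y = -17$ ($Y = \left(-1\right) 17 = -17$)
$l{\left(6 \right)} + Y d{\left(7,V{\left(6 \right)} \right)} = 0 - - \frac{408}{7} = 0 + \frac{408}{7} = \frac{408}{7}$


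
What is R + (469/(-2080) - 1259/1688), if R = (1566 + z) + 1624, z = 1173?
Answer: 1914407141/438880 ≈ 4362.0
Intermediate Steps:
R = 4363 (R = (1566 + 1173) + 1624 = 2739 + 1624 = 4363)
R + (469/(-2080) - 1259/1688) = 4363 + (469/(-2080) - 1259/1688) = 4363 + (469*(-1/2080) - 1259*1/1688) = 4363 + (-469/2080 - 1259/1688) = 4363 - 426299/438880 = 1914407141/438880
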